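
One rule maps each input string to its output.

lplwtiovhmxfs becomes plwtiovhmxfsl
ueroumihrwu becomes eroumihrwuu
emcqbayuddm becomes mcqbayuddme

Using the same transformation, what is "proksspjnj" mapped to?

The pattern: move the first character to the end.
On "proksspjnj" that produces "roksspjnjp".

roksspjnjp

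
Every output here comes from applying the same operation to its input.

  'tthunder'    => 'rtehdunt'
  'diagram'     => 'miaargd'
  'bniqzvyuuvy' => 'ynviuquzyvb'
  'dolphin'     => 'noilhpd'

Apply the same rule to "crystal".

lraytsc

The rule is to take characters alternately from the front and the back (1st, last, 2nd, 2nd-last, ...), then move the first character to the end.
For "crystal" the result is "lraytsc".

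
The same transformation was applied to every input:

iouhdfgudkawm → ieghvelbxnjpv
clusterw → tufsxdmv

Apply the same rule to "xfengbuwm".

ohcvxnygf

What's happening: move the first 3 characters to the end (rotate left by 3), then shift every letter 1 place forward in the alphabet (wrapping around).
Applying both steps to "xfengbuwm": "ngbuwmxfe", then "ohcvxnygf".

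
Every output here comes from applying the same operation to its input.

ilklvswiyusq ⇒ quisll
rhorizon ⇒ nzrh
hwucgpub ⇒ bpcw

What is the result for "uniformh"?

The rule is to keep every other character starting from the second (positions 2nd, 4th, 6th, ...), then reverse the string.
"uniformh" → "nfrh" → "hrfn".
(Check on "rhorizon": → "hrzn" → "nzrh" ✓)

hrfn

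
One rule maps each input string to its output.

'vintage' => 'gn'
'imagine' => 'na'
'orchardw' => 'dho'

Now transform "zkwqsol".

The transformation: reverse the string, then keep one character in every 3, starting at position 2 (positions 2nd, 5th, 8th, ...).
"zkwqsol" → "ow".

ow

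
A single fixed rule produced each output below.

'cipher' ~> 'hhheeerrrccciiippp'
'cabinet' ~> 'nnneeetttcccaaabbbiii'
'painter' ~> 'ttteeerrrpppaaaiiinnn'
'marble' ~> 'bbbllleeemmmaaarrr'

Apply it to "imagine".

iiinnneeeiiimmmaaaggg

Each output is the input with this applied: move the last 3 characters to the front (rotate right by 3), then repeat every character 3 times.
Starting from "imagine": after the first operation, "ineimag"; after the second, "iiinnneeeiiimmmaaaggg".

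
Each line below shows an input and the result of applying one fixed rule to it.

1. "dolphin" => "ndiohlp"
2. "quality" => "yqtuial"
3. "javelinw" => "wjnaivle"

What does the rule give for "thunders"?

strheudn

Each output is the input with this applied: take characters alternately from the front and the back (1st, last, 2nd, 2nd-last, ...), then swap each adjacent pair of characters (1↔2, 3↔4, ...).
Starting from "thunders": after the first operation, "tshruend"; after the second, "strheudn".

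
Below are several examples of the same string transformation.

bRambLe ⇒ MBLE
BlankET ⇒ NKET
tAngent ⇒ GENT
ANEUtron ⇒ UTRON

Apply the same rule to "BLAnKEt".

The transformation: delete the first 3 characters, then convert every letter to uppercase.
"BLAnKEt" → "nKEt" → "NKET".

NKET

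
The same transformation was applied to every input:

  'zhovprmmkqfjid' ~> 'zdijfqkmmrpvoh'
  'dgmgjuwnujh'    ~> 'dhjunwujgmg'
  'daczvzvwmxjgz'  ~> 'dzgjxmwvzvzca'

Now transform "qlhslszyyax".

qxayyzslshl

Looking at the pairs, the operation is to move the first character to the end, then reverse the string.
For "qlhslszyyax", step one produces "lhslszyyaxq"; step two turns that into "qxayyzslshl".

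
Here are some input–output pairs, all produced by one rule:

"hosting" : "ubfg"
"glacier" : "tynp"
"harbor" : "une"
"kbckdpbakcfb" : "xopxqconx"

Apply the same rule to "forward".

sbej

Each output is the input with this applied: delete the last 3 characters, then shift every letter 13 places forward in the alphabet (wrapping around) — i.e. ROT13.
"forward" → "forw" → "sbej".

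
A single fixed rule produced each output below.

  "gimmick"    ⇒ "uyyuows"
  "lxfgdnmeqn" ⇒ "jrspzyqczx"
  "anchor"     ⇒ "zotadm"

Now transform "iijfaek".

uvrmqwu

Looking at the pairs, the operation is to move the first character to the end, then shift every letter 12 places forward in the alphabet (wrapping around).
For "iijfaek", step one produces "ijfaeki"; step two turns that into "uvrmqwu".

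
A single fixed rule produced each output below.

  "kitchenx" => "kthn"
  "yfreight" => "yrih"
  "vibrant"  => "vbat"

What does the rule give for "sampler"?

Rule — keep every other character starting from the first (positions 1st, 3rd, 5th, ...).
For "sampler" the result is "smlr".

smlr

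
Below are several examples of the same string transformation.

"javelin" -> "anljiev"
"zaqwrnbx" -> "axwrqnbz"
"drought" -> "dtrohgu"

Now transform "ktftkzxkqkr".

What's happening: sort the characters into reverse alphabetical order, then swap the first and last characters.
Applying both steps to "ktftkzxkqkr": "zxttrqkkkkf", then "fxttrqkkkkz".

fxttrqkkkkz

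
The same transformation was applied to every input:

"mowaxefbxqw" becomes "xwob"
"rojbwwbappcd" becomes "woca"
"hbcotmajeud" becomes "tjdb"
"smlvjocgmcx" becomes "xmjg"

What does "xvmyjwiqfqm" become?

Each output is the input with this applied: keep one character in every 3, starting at position 2 (positions 2nd, 5th, 8th, ...), then sort the characters into reverse alphabetical order.
For "xvmyjwiqfqm", step one produces "vjqm"; step two turns that into "vqmj".

vqmj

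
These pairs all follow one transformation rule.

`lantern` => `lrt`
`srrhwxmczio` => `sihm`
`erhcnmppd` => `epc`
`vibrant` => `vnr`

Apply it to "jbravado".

The rule is to take characters alternately from the front and the back (1st, last, 2nd, 2nd-last, ...), then keep one character in every 3, starting at position 1 (positions 1st, 4th, 7th, ...).
So "jbravado" becomes "jda".

jda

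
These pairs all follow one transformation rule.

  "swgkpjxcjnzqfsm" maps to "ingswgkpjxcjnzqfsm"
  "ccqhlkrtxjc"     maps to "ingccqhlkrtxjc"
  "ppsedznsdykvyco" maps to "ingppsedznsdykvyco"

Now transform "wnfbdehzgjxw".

ingwnfbdehzgjxw

Each output is the input with this applied: prepend "ing".
Doing the same to "wnfbdehzgjxw": "ingwnfbdehzgjxw".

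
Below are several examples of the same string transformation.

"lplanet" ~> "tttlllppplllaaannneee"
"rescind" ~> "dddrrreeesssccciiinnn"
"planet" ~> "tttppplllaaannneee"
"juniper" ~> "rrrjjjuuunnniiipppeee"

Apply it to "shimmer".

In each case the input is transformed by: repeat every character 3 times, then move the last 3 characters to the front (rotate right by 3).
Working it through for "shimmer": intermediate "ssshhhiiimmmmmmeeerrr", final "rrrssshhhiiimmmmmmeee".

rrrssshhhiiimmmmmmeee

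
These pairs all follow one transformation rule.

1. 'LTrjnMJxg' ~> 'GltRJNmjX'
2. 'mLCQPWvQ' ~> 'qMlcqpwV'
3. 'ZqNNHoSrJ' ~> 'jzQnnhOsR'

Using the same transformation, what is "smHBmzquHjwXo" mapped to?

OSMhbMZQUhJWx

What's happening: flip the case of every letter, then move the last character to the front.
"smHBmzquHjwXo" → "SMhbMZQUhJWxO" → "OSMhbMZQUhJWx".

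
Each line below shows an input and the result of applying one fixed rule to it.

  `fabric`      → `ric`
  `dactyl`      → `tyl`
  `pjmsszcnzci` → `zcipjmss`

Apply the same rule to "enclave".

avee

Looking at the pairs, the operation is to move the last 3 characters to the front (rotate right by 3), then delete the last 3 characters.
Working it through for "enclave": intermediate "aveencl", final "avee".
(Check on "dactyl": → "tyldac" → "tyl" ✓)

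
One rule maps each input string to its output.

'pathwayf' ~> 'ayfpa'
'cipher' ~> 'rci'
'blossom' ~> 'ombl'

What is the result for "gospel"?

lgo

The pattern: move the first 2 characters to the end (rotate left by 2), then delete the first 3 characters.
On "gospel" that produces "lgo".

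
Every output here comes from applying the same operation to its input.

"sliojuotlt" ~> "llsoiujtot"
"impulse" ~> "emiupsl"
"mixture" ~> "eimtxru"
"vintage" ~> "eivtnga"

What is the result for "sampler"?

Rule — swap each adjacent pair of characters (1↔2, 3↔4, ...), then move the last character to the front.
For "sampler", step one produces "aspmelr"; step two turns that into "raspmel".

raspmel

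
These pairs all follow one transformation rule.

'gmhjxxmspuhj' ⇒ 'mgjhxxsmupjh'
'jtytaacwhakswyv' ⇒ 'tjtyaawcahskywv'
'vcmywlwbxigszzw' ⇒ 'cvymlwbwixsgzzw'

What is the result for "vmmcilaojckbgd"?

What's happening: swap each adjacent pair of characters (1↔2, 3↔4, ...).
Applying that to "vmmcilaojckbgd" gives "mvcmlioacjbkdg".

mvcmlioacjbkdg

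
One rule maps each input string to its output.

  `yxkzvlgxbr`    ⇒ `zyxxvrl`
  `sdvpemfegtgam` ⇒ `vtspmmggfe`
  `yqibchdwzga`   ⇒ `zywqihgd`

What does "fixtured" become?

In each case the input is transformed by: sort the characters into reverse alphabetical order, then delete the last 3 characters.
On "fixtured": the first step gives "xutrifed", and the second then gives "xutri".

xutri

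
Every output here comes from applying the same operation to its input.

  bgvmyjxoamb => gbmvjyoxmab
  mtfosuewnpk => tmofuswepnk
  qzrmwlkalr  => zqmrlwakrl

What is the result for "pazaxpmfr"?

In each case the input is transformed by: swap each adjacent pair of characters (1↔2, 3↔4, ...).
"pazaxpmfr" → "apazpxfmr".

apazpxfmr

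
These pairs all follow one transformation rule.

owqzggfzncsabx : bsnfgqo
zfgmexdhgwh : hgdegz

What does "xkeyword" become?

Each output is the input with this applied: keep every other character starting from the first (positions 1st, 3rd, 5th, ...), then reverse the string.
"xkeyword" → "xewr" → "rwex".

rwex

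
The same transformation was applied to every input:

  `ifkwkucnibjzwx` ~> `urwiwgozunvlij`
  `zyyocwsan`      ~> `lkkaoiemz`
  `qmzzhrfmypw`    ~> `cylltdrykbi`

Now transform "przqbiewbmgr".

What's happening: shift every letter 12 places forward in the alphabet (wrapping around).
"przqbiewbmgr" → "bdlcnuqinysd".

bdlcnuqinysd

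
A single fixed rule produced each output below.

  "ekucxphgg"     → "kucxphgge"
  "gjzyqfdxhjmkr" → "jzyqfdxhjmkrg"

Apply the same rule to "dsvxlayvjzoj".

svxlayvjzojd

The transformation: move the first character to the end.
For "dsvxlayvjzoj" the result is "svxlayvjzojd".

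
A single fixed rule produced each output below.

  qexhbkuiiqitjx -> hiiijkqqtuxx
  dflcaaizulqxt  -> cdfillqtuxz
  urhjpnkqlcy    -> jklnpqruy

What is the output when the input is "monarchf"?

Each output is the input with this applied: sort the characters into alphabetical order, then delete the first 2 characters.
Applying that to "monarchf" gives "fhmnor".

fhmnor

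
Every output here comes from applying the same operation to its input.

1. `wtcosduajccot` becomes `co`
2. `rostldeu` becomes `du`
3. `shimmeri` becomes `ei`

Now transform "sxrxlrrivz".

iz

Each output is the input with this applied: keep every other character starting from the second (positions 2nd, 4th, 6th, ...), then keep only the last 2 characters.
"sxrxlrrivz" → "xxriz" → "iz".
(Check on "rostldeu": → "otdu" → "du" ✓)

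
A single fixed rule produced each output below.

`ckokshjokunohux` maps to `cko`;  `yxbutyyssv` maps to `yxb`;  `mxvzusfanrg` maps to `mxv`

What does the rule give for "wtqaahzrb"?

wtq

The pattern: keep only the first 3 characters.
Applying that to "wtqaahzrb" gives "wtq".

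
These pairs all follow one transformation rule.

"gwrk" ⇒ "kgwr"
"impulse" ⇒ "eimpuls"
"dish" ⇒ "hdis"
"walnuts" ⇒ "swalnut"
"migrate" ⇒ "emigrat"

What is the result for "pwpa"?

The transformation: move the last character to the front.
On "pwpa" that produces "apwp".

apwp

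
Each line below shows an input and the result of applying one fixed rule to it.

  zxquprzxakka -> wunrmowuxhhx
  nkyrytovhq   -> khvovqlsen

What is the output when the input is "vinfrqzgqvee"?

In each case the input is transformed by: shift every letter 3 places backward in the alphabet (wrapping around).
For "vinfrqzgqvee" the result is "sfkconwdnsbb".

sfkconwdnsbb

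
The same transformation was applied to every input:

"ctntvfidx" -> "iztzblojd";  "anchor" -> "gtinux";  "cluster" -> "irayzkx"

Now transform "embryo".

kshxeu

Each output is the input with this applied: shift every letter 6 places forward in the alphabet (wrapping around).
So "embryo" becomes "kshxeu".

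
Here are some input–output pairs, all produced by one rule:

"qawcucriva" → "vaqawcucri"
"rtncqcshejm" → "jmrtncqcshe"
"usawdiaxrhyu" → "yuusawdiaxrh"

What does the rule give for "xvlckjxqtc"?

tcxvlckjxq

The pattern: move the last 2 characters to the front (rotate right by 2).
On "xvlckjxqtc" that produces "tcxvlckjxq".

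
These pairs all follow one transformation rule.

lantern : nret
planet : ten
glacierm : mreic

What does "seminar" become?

rani

Each output is the input with this applied: reverse the string, then delete the last 3 characters.
"seminar" → "ranimes" → "rani".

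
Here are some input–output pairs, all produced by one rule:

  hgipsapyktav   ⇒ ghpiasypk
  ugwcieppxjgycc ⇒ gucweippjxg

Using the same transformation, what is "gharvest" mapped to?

hgrav

Looking at the pairs, the operation is to delete the last 3 characters, then swap each adjacent pair of characters (1↔2, 3↔4, ...).
Applying both steps to "gharvest": "gharv", then "hgrav".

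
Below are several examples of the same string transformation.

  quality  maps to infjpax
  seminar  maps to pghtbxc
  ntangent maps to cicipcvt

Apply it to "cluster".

tgrajhi

The transformation: move the last 2 characters to the front (rotate right by 2), then shift every letter 11 places backward in the alphabet (wrapping around).
On "cluster": the first step gives "erclust", and the second then gives "tgrajhi".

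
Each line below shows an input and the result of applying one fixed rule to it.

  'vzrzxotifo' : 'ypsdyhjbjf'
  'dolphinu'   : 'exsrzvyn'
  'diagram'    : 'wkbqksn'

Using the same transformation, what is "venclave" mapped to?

ofkvmxof

What's happening: reverse the string, then shift every letter 10 places forward in the alphabet (wrapping around).
Starting from "venclave": after the first operation, "evalcnev"; after the second, "ofkvmxof".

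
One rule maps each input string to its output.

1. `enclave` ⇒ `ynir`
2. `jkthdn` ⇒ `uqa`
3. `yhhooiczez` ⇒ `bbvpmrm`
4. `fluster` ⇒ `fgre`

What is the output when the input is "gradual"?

What's happening: delete the first 3 characters, then shift every letter 13 places forward in the alphabet (wrapping around) — i.e. ROT13.
For "gradual" the result is "qhny".

qhny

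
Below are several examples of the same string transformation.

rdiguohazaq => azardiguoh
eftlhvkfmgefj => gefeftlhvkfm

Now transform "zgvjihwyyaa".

Each output is the input with this applied: delete the last character, then move the last 3 characters to the front (rotate right by 3).
Working it through for "zgvjihwyyaa": intermediate "zgvjihwyya", final "yyazgvjihw".

yyazgvjihw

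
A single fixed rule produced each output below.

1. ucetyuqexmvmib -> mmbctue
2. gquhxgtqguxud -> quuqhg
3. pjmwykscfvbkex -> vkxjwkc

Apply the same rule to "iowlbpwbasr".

Rule — keep every other character starting from the second (positions 2nd, 4th, 6th, ...), then move the last 3 characters to the front (rotate right by 3).
On "iowlbpwbasr": the first step gives "olpbs", and the second then gives "pbsol".

pbsol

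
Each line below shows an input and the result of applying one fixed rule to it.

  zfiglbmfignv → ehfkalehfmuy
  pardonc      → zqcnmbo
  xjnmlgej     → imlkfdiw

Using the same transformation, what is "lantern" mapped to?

zmsdqmk

The rule is to move the first character to the end, then shift every letter 1 place backward in the alphabet (wrapping around).
Starting from "lantern": after the first operation, "anternl"; after the second, "zmsdqmk".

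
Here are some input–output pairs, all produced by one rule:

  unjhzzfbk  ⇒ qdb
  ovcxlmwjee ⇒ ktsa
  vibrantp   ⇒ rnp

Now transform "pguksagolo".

Each output is the input with this applied: keep one character in every 3, starting at position 1 (positions 1st, 4th, 7th, ...), then shift every letter 4 places backward in the alphabet (wrapping around).
"pguksagolo" → "pkgo" → "lgck".

lgck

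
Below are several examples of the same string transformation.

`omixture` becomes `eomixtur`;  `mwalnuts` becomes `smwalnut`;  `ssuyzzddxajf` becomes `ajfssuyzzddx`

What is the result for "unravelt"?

tunravel

What's happening: move the first 3 characters to the end (rotate left by 3), then swap the front and back halves of the string.
On "unravelt" that produces "tunravel".
(Check on "mwalnuts": → "lnutsmwa" → "smwalnut" ✓)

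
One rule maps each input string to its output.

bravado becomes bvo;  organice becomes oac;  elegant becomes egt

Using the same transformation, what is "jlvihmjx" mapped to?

The pattern: keep one character in every 3, starting at position 1 (positions 1st, 4th, 7th, ...).
"jlvihmjx" → "jij".

jij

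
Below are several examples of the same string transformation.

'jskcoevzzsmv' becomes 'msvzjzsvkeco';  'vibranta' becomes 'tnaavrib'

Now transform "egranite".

The transformation: move the last 2 characters to the front (rotate right by 2), then take characters alternately from the front and the back (1st, last, 2nd, 2nd-last, ...).
Applying both steps to "egranite": "teegrani", then "tieneagr".

tieneagr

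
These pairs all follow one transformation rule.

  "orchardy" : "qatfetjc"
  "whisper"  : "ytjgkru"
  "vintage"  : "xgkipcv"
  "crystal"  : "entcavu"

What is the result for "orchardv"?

In each case the input is transformed by: shift every letter 2 places forward in the alphabet (wrapping around), then take characters alternately from the front and the back (1st, last, 2nd, 2nd-last, ...).
Working it through for "orchardv": intermediate "qtejctfx", final "qxtfetjc".
(Check on "vintage": → "xkpvcig" → "xgkipcv" ✓)

qxtfetjc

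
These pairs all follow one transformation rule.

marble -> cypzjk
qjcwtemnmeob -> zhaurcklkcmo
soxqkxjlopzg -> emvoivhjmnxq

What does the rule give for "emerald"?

bkcpyjc

What's happening: swap the first and last characters, then shift every letter 2 places backward in the alphabet (wrapping around).
For "emerald", step one produces "dmerale"; step two turns that into "bkcpyjc".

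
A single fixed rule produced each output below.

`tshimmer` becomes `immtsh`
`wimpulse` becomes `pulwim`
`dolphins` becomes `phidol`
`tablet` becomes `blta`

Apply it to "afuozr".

What's happening: delete the last 2 characters, then swap the front and back halves of the string.
Starting from "afuozr": after the first operation, "afuo"; after the second, "uoaf".

uoaf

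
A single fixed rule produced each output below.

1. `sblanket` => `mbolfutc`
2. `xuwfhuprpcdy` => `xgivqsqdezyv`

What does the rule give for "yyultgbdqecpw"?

In each case the input is transformed by: move the first 2 characters to the end (rotate left by 2), then shift every letter 1 place forward in the alphabet (wrapping around).
Working it through for "yyultgbdqecpw": intermediate "ultgbdqecpwyy", final "vmuhcerfdqxzz".
(Check on "sblanket": → "lanketsb" → "mbolfutc" ✓)

vmuhcerfdqxzz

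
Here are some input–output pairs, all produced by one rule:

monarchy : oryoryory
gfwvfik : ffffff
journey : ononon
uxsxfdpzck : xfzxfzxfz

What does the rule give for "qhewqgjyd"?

The pattern: keep one character in every 3, starting at position 2 (positions 2nd, 5th, 8th, ...), then write the whole string 3 times in a row.
Starting from "qhewqgjyd": after the first operation, "hqy"; after the second, "hqyhqyhqy".

hqyhqyhqy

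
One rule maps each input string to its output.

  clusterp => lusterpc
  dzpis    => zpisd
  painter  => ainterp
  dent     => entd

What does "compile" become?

ompilec

In each case the input is transformed by: move the first character to the end.
For "compile" the result is "ompilec".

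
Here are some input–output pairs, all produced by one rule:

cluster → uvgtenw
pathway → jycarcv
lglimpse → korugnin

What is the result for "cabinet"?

kpgvecd

The transformation: shift every letter 2 places forward in the alphabet (wrapping around), then move the first 3 characters to the end (rotate left by 3).
"cabinet" → "kpgvecd".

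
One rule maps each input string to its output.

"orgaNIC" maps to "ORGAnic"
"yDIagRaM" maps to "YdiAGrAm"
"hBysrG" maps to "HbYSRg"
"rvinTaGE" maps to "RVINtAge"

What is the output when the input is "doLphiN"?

DOlPHIn

In each case the input is transformed by: flip the case of every letter.
Doing the same to "doLphiN": "DOlPHIn".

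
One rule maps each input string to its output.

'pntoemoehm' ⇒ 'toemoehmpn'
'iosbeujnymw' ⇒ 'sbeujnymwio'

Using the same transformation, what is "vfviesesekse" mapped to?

vieseseksevf

The rule is to move the first 2 characters to the end (rotate left by 2).
On "vfviesesekse" that produces "vieseseksevf".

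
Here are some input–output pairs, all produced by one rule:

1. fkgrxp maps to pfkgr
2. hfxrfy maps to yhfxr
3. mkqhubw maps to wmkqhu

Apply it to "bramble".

ebramb

Looking at the pairs, the operation is to move the last 2 characters to the front (rotate right by 2), then delete the first character.
Working it through for "bramble": intermediate "lebramb", final "ebramb".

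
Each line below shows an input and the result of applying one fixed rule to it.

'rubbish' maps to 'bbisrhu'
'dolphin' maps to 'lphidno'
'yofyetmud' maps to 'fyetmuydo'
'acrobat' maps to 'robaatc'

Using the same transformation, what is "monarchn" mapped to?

narchmno

Looking at the pairs, the operation is to swap the first and last characters, then move the first 2 characters to the end (rotate left by 2).
"monarchn" → "nonarchm" → "narchmno".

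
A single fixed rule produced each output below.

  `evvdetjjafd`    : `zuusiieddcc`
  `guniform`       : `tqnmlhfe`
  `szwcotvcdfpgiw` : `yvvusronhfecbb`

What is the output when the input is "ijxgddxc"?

wwihfccb

In each case the input is transformed by: shift every letter 1 place backward in the alphabet (wrapping around), then sort the characters into reverse alphabetical order.
Working it through for "ijxgddxc": intermediate "hiwfccwb", final "wwihfccb".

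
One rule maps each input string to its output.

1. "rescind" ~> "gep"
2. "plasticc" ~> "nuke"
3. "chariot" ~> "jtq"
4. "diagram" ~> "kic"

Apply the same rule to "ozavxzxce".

bxbe

The transformation: keep every other character starting from the second (positions 2nd, 4th, 6th, ...), then shift every letter 2 places forward in the alphabet (wrapping around).
Working it through for "ozavxzxce": intermediate "zvzc", final "bxbe".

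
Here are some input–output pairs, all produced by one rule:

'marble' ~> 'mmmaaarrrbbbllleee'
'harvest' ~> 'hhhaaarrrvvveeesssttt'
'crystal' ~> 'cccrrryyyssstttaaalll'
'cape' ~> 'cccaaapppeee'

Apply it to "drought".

dddrrrooouuuggghhhttt

Each output is the input with this applied: repeat every character 3 times.
Applying that to "drought" gives "dddrrrooouuuggghhhttt".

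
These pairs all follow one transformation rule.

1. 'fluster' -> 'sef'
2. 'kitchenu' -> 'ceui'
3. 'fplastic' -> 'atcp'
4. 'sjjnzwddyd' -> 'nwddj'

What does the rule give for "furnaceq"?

In each case the input is transformed by: move the first 2 characters to the end (rotate left by 2), then keep every other character starting from the second (positions 2nd, 4th, 6th, ...).
On "furnaceq": the first step gives "rnaceqfu", and the second then gives "ncqu".

ncqu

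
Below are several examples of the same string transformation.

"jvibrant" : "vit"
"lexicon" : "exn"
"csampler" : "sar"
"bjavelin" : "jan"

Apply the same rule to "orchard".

What's happening: swap each adjacent pair of characters (1↔2, 3↔4, ...), then keep one character in every 3, starting at position 1 (positions 1st, 4th, 7th, ...).
"orchard" → "rohcrad" → "rcd".

rcd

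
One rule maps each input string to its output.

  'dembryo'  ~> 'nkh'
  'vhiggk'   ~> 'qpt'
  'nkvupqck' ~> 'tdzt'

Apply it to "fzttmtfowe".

iccxn

What's happening: shift every letter 9 places forward in the alphabet (wrapping around), then keep every other character starting from the second (positions 2nd, 4th, 6th, ...).
"fzttmtfowe" → "iccxn".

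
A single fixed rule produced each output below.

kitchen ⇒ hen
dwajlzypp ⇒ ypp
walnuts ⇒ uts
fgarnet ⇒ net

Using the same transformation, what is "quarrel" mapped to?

The pattern: keep only the last 3 characters.
So "quarrel" becomes "rel".

rel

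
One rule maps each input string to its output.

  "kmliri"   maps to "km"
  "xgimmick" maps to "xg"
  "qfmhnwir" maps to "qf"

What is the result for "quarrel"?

What's happening: keep only the first 2 characters.
Doing the same to "quarrel": "qu".

qu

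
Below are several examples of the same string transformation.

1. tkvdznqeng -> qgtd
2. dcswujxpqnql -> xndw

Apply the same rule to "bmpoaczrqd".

Rule — keep one character in every 3, starting at position 1 (positions 1st, 4th, 7th, ...), then swap the front and back halves of the string.
On "bmpoaczrqd": the first step gives "bozd", and the second then gives "zdbo".

zdbo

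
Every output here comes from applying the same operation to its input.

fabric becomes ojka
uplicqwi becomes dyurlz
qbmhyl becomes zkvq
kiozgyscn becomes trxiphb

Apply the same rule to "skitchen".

btrclq

The transformation: delete the last 2 characters, then shift every letter 9 places forward in the alphabet (wrapping around).
Applying both steps to "skitchen": "skitch", then "btrclq".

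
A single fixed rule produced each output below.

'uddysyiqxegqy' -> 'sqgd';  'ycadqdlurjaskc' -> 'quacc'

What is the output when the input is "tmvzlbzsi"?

lsm

In each case the input is transformed by: keep one character in every 3, starting at position 2 (positions 2nd, 5th, 8th, ...), then move the first character to the end.
Starting from "tmvzlbzsi": after the first operation, "mls"; after the second, "lsm".
(Check on "ycadqdlurjaskc": → "cquac" → "quacc" ✓)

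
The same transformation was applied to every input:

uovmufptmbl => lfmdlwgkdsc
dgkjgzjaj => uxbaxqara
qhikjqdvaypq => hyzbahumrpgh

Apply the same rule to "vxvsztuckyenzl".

Each output is the input with this applied: shift every letter 9 places backward in the alphabet (wrapping around).
For "vxvsztuckyenzl" the result is "momjqkltbpveqc".

momjqkltbpveqc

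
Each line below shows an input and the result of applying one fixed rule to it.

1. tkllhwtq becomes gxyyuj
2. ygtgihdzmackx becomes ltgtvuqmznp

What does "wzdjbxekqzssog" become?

The transformation: delete the last 2 characters, then shift every letter 13 places forward in the alphabet (wrapping around) — i.e. ROT13.
On "wzdjbxekqzssog": the first step gives "wzdjbxekqzss", and the second then gives "jmqwokrxdmff".

jmqwokrxdmff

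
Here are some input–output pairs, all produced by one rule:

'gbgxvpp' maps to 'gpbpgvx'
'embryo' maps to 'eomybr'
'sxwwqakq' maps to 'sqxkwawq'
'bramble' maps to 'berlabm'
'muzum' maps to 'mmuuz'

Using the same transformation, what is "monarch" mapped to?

Each output is the input with this applied: take characters alternately from the front and the back (1st, last, 2nd, 2nd-last, ...).
So "monarch" becomes "mhocnra".

mhocnra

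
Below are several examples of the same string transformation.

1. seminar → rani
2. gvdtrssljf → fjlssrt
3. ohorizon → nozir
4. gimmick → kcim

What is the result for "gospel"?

Rule — reverse the string, then delete the last 3 characters.
Working it through for "gospel": intermediate "lepsog", final "lep".
(Check on "gimmick": → "kcimmig" → "kcim" ✓)

lep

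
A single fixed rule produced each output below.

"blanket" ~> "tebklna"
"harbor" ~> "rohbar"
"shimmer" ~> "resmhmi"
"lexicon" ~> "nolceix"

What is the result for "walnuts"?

stwuanl

The transformation: move the last character to the front, then take characters alternately from the front and the back (1st, last, 2nd, 2nd-last, ...).
So "walnuts" becomes "stwuanl".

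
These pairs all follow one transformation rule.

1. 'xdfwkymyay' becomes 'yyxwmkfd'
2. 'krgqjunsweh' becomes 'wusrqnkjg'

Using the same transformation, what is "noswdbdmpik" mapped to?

The rule is to delete the last 2 characters, then sort the characters into reverse alphabetical order.
Applying both steps to "noswdbdmpik": "noswdbdmp", then "wsponmddb".

wsponmddb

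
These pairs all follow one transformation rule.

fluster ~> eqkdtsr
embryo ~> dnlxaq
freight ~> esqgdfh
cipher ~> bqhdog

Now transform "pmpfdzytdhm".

Rule — take characters alternately from the front and the back (1st, last, 2nd, 2nd-last, ...), then shift every letter 1 place backward in the alphabet (wrapping around).
For "pmpfdzytdhm" the result is "ollgocescxy".

ollgocescxy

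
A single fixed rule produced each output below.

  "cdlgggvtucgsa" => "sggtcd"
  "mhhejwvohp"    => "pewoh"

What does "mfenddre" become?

endf

The transformation: keep every other character starting from the second (positions 2nd, 4th, 6th, ...), then swap the first and last characters.
Starting from "mfenddre": after the first operation, "fnde"; after the second, "endf".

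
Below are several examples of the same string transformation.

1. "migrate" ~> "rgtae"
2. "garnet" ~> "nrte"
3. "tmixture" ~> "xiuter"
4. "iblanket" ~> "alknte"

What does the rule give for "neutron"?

Rule — swap each adjacent pair of characters (1↔2, 3↔4, ...), then delete the first 2 characters.
Applying both steps to "neutron": "entuorn", then "tuorn".

tuorn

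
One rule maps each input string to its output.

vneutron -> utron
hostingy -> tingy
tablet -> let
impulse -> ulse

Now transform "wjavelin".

In each case the input is transformed by: delete the first 3 characters.
On "wjavelin" that produces "velin".

velin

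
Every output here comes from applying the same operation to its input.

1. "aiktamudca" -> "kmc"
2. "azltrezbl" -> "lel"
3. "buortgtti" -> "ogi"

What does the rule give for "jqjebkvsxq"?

jkx

What's happening: keep one character in every 3, starting at position 3 (positions 3rd, 6th, 9th, ...).
Applying that to "jqjebkvsxq" gives "jkx".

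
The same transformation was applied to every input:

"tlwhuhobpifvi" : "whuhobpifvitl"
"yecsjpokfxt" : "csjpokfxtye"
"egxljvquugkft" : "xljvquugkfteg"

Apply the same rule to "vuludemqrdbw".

ludemqrdbwvu

Each output is the input with this applied: move the first 2 characters to the end (rotate left by 2).
So "vuludemqrdbw" becomes "ludemqrdbwvu".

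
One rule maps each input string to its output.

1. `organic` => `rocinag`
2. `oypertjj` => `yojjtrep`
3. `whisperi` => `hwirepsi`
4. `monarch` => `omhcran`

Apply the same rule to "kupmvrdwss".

Looking at the pairs, the operation is to move the first 2 characters to the end (rotate left by 2), then reverse the string.
For "kupmvrdwss", step one produces "pmvrdwssku"; step two turns that into "uksswdrvmp".

uksswdrvmp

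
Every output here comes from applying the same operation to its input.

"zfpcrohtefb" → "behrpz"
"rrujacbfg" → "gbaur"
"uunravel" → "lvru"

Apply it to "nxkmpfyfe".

eypkn

The transformation: reverse the string, then keep every other character starting from the first (positions 1st, 3rd, 5th, ...).
"nxkmpfyfe" → "efyfpmkxn" → "eypkn".
(Check on "uunravel": → "levarnuu" → "lvru" ✓)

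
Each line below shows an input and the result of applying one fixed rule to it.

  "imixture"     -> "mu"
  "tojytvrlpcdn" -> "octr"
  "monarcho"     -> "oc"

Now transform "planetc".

le

Looking at the pairs, the operation is to take characters alternately from the front and the back (1st, last, 2nd, 2nd-last, ...), then keep one character in every 3, starting at position 3 (positions 3rd, 6th, 9th, ...).
Applying both steps to "planetc": "pcltaen", then "le".
(Check on "tojytvrlpcdn": → "tnodjcyptlvr" → "octr" ✓)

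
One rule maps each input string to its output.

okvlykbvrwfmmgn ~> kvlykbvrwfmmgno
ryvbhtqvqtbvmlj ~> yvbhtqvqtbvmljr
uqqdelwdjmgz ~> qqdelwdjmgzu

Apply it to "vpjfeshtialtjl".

Looking at the pairs, the operation is to move the first character to the end.
"vpjfeshtialtjl" → "pjfeshtialtjlv".

pjfeshtialtjlv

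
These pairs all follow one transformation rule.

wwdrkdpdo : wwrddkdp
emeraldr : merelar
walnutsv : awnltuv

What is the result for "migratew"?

imrgtaw

The transformation: swap each adjacent pair of characters (1↔2, 3↔4, ...), then delete the last character.
On "migratew" that produces "imrgtaw".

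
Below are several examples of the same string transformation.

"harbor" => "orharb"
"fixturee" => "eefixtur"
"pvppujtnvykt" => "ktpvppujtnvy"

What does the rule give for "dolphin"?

Looking at the pairs, the operation is to move the last 2 characters to the front (rotate right by 2).
For "dolphin" the result is "indolph".

indolph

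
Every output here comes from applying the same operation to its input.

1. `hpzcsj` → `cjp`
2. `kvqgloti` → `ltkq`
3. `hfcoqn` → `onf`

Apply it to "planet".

Looking at the pairs, the operation is to swap the front and back halves of the string, then keep every other character starting from the first (positions 1st, 3rd, 5th, ...).
Applying both steps to "planet": "netpla", then "ntl".

ntl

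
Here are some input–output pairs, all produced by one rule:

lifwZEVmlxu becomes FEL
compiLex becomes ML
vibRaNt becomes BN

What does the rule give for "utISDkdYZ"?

IKZ

The transformation: keep one character in every 3, starting at position 3 (positions 3rd, 6th, 9th, ...), then convert every letter to uppercase.
"utISDkdYZ" → "IkZ" → "IKZ".
(Check on "compiLex": → "mL" → "ML" ✓)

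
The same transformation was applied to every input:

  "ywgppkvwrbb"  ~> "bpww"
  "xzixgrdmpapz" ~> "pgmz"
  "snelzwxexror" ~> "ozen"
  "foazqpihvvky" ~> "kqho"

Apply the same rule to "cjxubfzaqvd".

dbaj

Looking at the pairs, the operation is to keep one character in every 3, starting at position 2 (positions 2nd, 5th, 8th, ...), then swap the first and last characters.
Starting from "cjxubfzaqvd": after the first operation, "jbad"; after the second, "dbaj".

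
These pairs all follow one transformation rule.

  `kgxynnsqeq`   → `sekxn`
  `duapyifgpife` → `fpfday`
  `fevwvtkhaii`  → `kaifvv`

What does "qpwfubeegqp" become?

Rule — keep every other character starting from the first (positions 1st, 3rd, 5th, ...), then move the first 3 characters to the end (rotate left by 3).
Working it through for "qpwfubeegqp": intermediate "qwuegp", final "egpqwu".
(Check on "duapyifgpife": → "dayfpf" → "fpfday" ✓)

egpqwu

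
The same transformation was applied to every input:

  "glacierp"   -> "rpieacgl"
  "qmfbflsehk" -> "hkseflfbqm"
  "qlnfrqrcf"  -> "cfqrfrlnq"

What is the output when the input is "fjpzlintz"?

tzinzljpf

Rule — reverse the string, then swap each adjacent pair of characters (1↔2, 3↔4, ...).
On "fjpzlintz": the first step gives "ztnilzpjf", and the second then gives "tzinzljpf".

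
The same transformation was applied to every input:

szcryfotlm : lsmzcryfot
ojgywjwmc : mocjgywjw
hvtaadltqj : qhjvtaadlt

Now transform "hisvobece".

Looking at the pairs, the operation is to swap the first and last characters, then move the last 2 characters to the front (rotate right by 2).
On "hisvobece": the first step gives "eisvobech", and the second then gives "cheisvobe".

cheisvobe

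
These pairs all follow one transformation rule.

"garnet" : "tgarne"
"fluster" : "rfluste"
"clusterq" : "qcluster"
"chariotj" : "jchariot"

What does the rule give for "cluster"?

rcluste

Each output is the input with this applied: move the last character to the front.
On "cluster" that produces "rcluste".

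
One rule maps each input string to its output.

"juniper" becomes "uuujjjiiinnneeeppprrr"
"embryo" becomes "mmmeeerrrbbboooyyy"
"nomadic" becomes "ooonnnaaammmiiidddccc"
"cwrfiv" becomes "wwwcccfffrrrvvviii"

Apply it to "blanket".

lllbbbnnnaaaeeekkkttt

Each output is the input with this applied: swap each adjacent pair of characters (1↔2, 3↔4, ...), then repeat every character 3 times.
Applying both steps to "blanket": "lbnaekt", then "lllbbbnnnaaaeeekkkttt".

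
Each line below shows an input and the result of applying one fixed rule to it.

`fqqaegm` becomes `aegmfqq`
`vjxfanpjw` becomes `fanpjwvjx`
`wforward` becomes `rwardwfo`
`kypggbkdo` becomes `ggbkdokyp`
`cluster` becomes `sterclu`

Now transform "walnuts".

The transformation: move the first 3 characters to the end (rotate left by 3).
For "walnuts" the result is "nutswal".

nutswal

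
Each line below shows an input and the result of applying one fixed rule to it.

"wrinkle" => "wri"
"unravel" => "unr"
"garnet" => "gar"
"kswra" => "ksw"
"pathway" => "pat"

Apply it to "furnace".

fur

Looking at the pairs, the operation is to keep only the first 3 characters.
On "furnace" that produces "fur".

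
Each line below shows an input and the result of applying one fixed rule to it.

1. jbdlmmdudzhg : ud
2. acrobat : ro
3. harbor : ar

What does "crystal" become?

In each case the input is transformed by: move the last 3 characters to the front (rotate right by 3), then keep only the last 2 characters.
Starting from "crystal": after the first operation, "talcrys"; after the second, "ys".

ys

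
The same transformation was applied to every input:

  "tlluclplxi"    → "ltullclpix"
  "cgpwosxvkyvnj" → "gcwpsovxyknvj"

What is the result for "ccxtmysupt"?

The rule is to swap each adjacent pair of characters (1↔2, 3↔4, ...).
On "ccxtmysupt" that produces "cctxymustp".

cctxymustp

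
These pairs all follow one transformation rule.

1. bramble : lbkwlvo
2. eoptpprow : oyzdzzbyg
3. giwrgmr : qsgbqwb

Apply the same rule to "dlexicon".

nvohsmyx

Looking at the pairs, the operation is to shift every letter 10 places forward in the alphabet (wrapping around).
On "dlexicon" that produces "nvohsmyx".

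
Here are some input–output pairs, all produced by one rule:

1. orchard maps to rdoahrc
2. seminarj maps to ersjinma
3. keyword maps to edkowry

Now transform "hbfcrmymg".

Each output is the input with this applied: swap each adjacent pair of characters (1↔2, 3↔4, ...), then take characters alternately from the front and the back (1st, last, 2nd, 2nd-last, ...).
"hbfcrmymg" → "bhcfmrmyg" → "bghycmfrm".

bghycmfrm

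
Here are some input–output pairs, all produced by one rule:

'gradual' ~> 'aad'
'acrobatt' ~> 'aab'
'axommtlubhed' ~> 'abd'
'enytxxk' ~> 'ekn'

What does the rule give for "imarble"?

What's happening: sort the characters into alphabetical order, then keep only the first 3 characters.
"imarble" → "abeilmr" → "abe".

abe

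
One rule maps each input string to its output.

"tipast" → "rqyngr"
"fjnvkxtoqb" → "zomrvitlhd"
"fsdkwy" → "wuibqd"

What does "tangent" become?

rlcelyr

Each output is the input with this applied: reverse the string, then shift every letter 2 places backward in the alphabet (wrapping around).
Working it through for "tangent": intermediate "tnegnat", final "rlcelyr".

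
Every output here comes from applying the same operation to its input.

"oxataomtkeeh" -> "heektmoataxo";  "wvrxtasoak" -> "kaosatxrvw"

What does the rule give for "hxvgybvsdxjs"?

What's happening: reverse the string.
Doing the same to "hxvgybvsdxjs": "sjxdsvbygvxh".

sjxdsvbygvxh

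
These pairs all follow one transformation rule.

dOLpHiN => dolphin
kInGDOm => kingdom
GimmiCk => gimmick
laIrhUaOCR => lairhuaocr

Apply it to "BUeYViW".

The transformation: convert every letter to lowercase.
Doing the same to "BUeYViW": "bueyviw".

bueyviw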